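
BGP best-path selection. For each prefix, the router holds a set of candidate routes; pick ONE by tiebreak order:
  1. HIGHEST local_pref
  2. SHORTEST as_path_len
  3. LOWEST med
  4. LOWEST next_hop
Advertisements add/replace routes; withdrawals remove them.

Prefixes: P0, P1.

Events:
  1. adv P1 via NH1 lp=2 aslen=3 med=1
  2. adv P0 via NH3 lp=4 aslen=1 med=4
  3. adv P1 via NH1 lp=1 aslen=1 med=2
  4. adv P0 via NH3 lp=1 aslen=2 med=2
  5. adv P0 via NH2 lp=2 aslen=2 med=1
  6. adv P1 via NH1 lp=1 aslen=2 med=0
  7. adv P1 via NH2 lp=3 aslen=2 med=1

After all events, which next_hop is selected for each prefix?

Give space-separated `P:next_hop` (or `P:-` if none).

Op 1: best P0=- P1=NH1
Op 2: best P0=NH3 P1=NH1
Op 3: best P0=NH3 P1=NH1
Op 4: best P0=NH3 P1=NH1
Op 5: best P0=NH2 P1=NH1
Op 6: best P0=NH2 P1=NH1
Op 7: best P0=NH2 P1=NH2

Answer: P0:NH2 P1:NH2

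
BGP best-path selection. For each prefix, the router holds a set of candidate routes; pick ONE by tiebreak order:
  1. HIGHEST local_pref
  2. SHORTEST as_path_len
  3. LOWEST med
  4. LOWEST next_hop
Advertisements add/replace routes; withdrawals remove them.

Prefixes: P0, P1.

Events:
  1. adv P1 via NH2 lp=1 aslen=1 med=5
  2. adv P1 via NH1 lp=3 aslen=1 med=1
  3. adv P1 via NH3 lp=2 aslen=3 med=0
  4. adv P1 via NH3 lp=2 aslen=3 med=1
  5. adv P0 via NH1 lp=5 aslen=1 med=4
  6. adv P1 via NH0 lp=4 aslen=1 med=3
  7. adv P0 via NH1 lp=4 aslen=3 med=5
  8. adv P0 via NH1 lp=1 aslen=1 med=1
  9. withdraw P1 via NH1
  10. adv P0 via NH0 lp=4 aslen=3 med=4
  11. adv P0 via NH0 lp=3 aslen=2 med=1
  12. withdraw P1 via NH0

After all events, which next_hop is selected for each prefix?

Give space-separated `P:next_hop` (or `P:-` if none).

Op 1: best P0=- P1=NH2
Op 2: best P0=- P1=NH1
Op 3: best P0=- P1=NH1
Op 4: best P0=- P1=NH1
Op 5: best P0=NH1 P1=NH1
Op 6: best P0=NH1 P1=NH0
Op 7: best P0=NH1 P1=NH0
Op 8: best P0=NH1 P1=NH0
Op 9: best P0=NH1 P1=NH0
Op 10: best P0=NH0 P1=NH0
Op 11: best P0=NH0 P1=NH0
Op 12: best P0=NH0 P1=NH3

Answer: P0:NH0 P1:NH3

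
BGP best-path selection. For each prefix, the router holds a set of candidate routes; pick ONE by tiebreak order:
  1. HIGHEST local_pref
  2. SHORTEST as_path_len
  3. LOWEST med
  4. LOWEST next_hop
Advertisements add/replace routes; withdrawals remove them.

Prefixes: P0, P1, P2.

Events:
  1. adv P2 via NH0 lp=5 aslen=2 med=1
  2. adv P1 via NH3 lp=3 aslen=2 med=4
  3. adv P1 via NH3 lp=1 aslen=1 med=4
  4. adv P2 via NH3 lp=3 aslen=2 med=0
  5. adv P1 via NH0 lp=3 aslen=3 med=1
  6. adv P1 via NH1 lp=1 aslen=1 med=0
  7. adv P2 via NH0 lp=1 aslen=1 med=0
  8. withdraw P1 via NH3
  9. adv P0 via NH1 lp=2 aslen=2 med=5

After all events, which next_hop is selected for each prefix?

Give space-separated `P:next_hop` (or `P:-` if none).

Answer: P0:NH1 P1:NH0 P2:NH3

Derivation:
Op 1: best P0=- P1=- P2=NH0
Op 2: best P0=- P1=NH3 P2=NH0
Op 3: best P0=- P1=NH3 P2=NH0
Op 4: best P0=- P1=NH3 P2=NH0
Op 5: best P0=- P1=NH0 P2=NH0
Op 6: best P0=- P1=NH0 P2=NH0
Op 7: best P0=- P1=NH0 P2=NH3
Op 8: best P0=- P1=NH0 P2=NH3
Op 9: best P0=NH1 P1=NH0 P2=NH3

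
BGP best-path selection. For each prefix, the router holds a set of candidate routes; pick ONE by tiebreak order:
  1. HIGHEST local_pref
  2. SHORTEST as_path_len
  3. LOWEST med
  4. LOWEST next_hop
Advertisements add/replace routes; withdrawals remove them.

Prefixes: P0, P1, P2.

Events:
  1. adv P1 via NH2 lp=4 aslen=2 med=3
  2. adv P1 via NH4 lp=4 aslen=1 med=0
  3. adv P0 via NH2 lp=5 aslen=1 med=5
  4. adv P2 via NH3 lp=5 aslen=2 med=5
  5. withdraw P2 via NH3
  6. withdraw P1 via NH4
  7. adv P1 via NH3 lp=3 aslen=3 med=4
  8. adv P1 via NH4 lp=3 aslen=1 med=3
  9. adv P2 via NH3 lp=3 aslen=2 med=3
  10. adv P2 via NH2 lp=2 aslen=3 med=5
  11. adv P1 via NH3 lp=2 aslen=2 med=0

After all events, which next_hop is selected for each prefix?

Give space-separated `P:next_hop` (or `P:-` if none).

Op 1: best P0=- P1=NH2 P2=-
Op 2: best P0=- P1=NH4 P2=-
Op 3: best P0=NH2 P1=NH4 P2=-
Op 4: best P0=NH2 P1=NH4 P2=NH3
Op 5: best P0=NH2 P1=NH4 P2=-
Op 6: best P0=NH2 P1=NH2 P2=-
Op 7: best P0=NH2 P1=NH2 P2=-
Op 8: best P0=NH2 P1=NH2 P2=-
Op 9: best P0=NH2 P1=NH2 P2=NH3
Op 10: best P0=NH2 P1=NH2 P2=NH3
Op 11: best P0=NH2 P1=NH2 P2=NH3

Answer: P0:NH2 P1:NH2 P2:NH3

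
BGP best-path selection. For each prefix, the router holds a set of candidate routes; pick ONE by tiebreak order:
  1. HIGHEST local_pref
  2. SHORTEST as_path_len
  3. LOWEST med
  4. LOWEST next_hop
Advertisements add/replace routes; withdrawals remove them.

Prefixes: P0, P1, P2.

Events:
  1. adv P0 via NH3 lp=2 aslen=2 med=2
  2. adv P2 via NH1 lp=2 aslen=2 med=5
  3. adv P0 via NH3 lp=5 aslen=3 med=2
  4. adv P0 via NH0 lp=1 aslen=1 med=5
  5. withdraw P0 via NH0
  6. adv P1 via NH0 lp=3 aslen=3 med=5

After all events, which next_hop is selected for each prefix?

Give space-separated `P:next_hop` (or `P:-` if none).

Op 1: best P0=NH3 P1=- P2=-
Op 2: best P0=NH3 P1=- P2=NH1
Op 3: best P0=NH3 P1=- P2=NH1
Op 4: best P0=NH3 P1=- P2=NH1
Op 5: best P0=NH3 P1=- P2=NH1
Op 6: best P0=NH3 P1=NH0 P2=NH1

Answer: P0:NH3 P1:NH0 P2:NH1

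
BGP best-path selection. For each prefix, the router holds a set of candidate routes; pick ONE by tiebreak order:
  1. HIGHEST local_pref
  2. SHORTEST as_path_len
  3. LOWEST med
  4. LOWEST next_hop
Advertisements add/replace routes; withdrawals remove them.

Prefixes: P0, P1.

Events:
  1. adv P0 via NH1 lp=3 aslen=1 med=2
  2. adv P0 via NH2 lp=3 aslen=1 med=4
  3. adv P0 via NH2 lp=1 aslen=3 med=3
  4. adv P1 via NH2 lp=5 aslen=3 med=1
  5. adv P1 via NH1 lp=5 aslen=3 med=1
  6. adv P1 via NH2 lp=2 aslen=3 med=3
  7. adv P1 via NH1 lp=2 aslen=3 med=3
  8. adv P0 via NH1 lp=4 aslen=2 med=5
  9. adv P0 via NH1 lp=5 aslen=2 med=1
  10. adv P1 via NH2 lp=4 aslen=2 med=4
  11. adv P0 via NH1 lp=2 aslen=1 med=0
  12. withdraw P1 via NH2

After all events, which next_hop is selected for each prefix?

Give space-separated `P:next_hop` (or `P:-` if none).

Answer: P0:NH1 P1:NH1

Derivation:
Op 1: best P0=NH1 P1=-
Op 2: best P0=NH1 P1=-
Op 3: best P0=NH1 P1=-
Op 4: best P0=NH1 P1=NH2
Op 5: best P0=NH1 P1=NH1
Op 6: best P0=NH1 P1=NH1
Op 7: best P0=NH1 P1=NH1
Op 8: best P0=NH1 P1=NH1
Op 9: best P0=NH1 P1=NH1
Op 10: best P0=NH1 P1=NH2
Op 11: best P0=NH1 P1=NH2
Op 12: best P0=NH1 P1=NH1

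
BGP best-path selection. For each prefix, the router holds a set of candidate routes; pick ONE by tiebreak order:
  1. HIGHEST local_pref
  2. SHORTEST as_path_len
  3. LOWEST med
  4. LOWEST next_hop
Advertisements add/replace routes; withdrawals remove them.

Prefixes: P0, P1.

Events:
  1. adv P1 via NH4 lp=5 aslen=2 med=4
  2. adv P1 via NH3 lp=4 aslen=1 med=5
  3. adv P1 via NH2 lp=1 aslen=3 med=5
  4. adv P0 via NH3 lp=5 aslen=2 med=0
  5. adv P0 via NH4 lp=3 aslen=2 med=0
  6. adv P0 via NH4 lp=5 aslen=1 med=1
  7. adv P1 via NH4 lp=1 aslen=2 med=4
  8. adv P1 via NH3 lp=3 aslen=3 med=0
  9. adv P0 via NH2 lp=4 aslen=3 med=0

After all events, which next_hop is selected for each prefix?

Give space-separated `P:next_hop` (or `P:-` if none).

Op 1: best P0=- P1=NH4
Op 2: best P0=- P1=NH4
Op 3: best P0=- P1=NH4
Op 4: best P0=NH3 P1=NH4
Op 5: best P0=NH3 P1=NH4
Op 6: best P0=NH4 P1=NH4
Op 7: best P0=NH4 P1=NH3
Op 8: best P0=NH4 P1=NH3
Op 9: best P0=NH4 P1=NH3

Answer: P0:NH4 P1:NH3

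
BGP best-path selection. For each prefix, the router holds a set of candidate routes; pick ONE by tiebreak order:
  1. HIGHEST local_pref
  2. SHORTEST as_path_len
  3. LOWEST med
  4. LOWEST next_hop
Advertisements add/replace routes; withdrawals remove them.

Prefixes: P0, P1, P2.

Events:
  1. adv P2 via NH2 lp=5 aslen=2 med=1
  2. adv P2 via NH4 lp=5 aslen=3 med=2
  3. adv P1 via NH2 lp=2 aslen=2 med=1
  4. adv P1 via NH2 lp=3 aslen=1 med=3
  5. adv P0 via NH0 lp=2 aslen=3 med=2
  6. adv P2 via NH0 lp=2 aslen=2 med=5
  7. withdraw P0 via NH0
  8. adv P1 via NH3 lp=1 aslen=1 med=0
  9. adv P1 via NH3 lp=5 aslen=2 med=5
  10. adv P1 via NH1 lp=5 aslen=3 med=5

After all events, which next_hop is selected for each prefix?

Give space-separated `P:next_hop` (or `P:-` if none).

Answer: P0:- P1:NH3 P2:NH2

Derivation:
Op 1: best P0=- P1=- P2=NH2
Op 2: best P0=- P1=- P2=NH2
Op 3: best P0=- P1=NH2 P2=NH2
Op 4: best P0=- P1=NH2 P2=NH2
Op 5: best P0=NH0 P1=NH2 P2=NH2
Op 6: best P0=NH0 P1=NH2 P2=NH2
Op 7: best P0=- P1=NH2 P2=NH2
Op 8: best P0=- P1=NH2 P2=NH2
Op 9: best P0=- P1=NH3 P2=NH2
Op 10: best P0=- P1=NH3 P2=NH2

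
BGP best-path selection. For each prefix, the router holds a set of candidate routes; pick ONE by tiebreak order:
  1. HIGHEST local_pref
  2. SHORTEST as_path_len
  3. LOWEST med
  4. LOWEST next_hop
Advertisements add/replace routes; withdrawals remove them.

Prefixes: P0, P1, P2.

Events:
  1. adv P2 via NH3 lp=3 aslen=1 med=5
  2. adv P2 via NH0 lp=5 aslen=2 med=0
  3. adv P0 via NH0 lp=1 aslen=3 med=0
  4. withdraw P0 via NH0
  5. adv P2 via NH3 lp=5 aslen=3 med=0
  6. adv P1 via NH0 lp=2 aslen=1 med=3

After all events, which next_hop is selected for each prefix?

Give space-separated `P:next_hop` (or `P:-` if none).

Op 1: best P0=- P1=- P2=NH3
Op 2: best P0=- P1=- P2=NH0
Op 3: best P0=NH0 P1=- P2=NH0
Op 4: best P0=- P1=- P2=NH0
Op 5: best P0=- P1=- P2=NH0
Op 6: best P0=- P1=NH0 P2=NH0

Answer: P0:- P1:NH0 P2:NH0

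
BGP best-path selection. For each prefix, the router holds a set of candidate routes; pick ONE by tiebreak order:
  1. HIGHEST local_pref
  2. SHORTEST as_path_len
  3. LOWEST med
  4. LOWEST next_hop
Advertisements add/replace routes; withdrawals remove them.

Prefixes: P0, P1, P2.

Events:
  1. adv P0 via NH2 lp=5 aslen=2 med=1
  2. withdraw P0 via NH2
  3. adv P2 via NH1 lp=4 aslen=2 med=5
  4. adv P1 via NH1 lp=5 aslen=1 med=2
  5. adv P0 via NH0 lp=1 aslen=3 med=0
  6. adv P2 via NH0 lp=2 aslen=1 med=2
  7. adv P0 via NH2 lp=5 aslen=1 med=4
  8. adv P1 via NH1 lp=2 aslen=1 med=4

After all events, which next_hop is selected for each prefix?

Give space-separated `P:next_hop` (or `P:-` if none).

Answer: P0:NH2 P1:NH1 P2:NH1

Derivation:
Op 1: best P0=NH2 P1=- P2=-
Op 2: best P0=- P1=- P2=-
Op 3: best P0=- P1=- P2=NH1
Op 4: best P0=- P1=NH1 P2=NH1
Op 5: best P0=NH0 P1=NH1 P2=NH1
Op 6: best P0=NH0 P1=NH1 P2=NH1
Op 7: best P0=NH2 P1=NH1 P2=NH1
Op 8: best P0=NH2 P1=NH1 P2=NH1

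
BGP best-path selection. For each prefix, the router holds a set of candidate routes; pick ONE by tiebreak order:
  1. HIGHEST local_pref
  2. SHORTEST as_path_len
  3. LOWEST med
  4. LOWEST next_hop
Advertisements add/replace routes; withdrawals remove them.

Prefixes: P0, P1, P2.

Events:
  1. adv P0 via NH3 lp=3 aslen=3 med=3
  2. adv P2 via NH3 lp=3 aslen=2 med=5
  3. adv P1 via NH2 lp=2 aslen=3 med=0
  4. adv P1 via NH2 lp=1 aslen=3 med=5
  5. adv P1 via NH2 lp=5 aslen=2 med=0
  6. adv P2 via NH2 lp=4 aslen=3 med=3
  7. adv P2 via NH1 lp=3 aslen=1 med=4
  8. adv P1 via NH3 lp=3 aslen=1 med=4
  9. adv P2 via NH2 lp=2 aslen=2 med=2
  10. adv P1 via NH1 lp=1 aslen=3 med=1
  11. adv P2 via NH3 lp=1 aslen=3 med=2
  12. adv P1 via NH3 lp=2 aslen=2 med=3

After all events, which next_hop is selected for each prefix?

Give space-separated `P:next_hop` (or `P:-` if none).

Op 1: best P0=NH3 P1=- P2=-
Op 2: best P0=NH3 P1=- P2=NH3
Op 3: best P0=NH3 P1=NH2 P2=NH3
Op 4: best P0=NH3 P1=NH2 P2=NH3
Op 5: best P0=NH3 P1=NH2 P2=NH3
Op 6: best P0=NH3 P1=NH2 P2=NH2
Op 7: best P0=NH3 P1=NH2 P2=NH2
Op 8: best P0=NH3 P1=NH2 P2=NH2
Op 9: best P0=NH3 P1=NH2 P2=NH1
Op 10: best P0=NH3 P1=NH2 P2=NH1
Op 11: best P0=NH3 P1=NH2 P2=NH1
Op 12: best P0=NH3 P1=NH2 P2=NH1

Answer: P0:NH3 P1:NH2 P2:NH1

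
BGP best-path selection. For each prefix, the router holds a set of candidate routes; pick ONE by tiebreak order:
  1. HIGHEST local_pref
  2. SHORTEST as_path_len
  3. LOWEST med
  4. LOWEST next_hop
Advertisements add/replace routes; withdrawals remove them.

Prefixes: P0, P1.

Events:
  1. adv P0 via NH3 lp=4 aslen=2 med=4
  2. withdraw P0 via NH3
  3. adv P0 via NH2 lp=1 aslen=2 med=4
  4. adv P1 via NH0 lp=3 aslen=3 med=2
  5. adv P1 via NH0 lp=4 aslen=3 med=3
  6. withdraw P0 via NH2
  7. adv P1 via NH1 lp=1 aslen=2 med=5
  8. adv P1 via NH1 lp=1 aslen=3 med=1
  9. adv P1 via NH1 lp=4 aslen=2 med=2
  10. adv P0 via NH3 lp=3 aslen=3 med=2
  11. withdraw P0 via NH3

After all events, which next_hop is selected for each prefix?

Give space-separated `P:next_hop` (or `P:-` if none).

Op 1: best P0=NH3 P1=-
Op 2: best P0=- P1=-
Op 3: best P0=NH2 P1=-
Op 4: best P0=NH2 P1=NH0
Op 5: best P0=NH2 P1=NH0
Op 6: best P0=- P1=NH0
Op 7: best P0=- P1=NH0
Op 8: best P0=- P1=NH0
Op 9: best P0=- P1=NH1
Op 10: best P0=NH3 P1=NH1
Op 11: best P0=- P1=NH1

Answer: P0:- P1:NH1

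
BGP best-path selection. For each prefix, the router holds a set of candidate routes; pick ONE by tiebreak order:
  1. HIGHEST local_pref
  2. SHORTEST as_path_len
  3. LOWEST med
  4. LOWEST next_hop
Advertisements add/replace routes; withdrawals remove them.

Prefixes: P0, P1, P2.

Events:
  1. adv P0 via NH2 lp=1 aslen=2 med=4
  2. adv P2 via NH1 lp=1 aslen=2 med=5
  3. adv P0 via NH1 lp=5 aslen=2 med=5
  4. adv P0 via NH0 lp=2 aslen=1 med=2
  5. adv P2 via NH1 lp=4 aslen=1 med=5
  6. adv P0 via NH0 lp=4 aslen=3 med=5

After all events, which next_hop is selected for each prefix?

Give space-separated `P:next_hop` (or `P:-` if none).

Answer: P0:NH1 P1:- P2:NH1

Derivation:
Op 1: best P0=NH2 P1=- P2=-
Op 2: best P0=NH2 P1=- P2=NH1
Op 3: best P0=NH1 P1=- P2=NH1
Op 4: best P0=NH1 P1=- P2=NH1
Op 5: best P0=NH1 P1=- P2=NH1
Op 6: best P0=NH1 P1=- P2=NH1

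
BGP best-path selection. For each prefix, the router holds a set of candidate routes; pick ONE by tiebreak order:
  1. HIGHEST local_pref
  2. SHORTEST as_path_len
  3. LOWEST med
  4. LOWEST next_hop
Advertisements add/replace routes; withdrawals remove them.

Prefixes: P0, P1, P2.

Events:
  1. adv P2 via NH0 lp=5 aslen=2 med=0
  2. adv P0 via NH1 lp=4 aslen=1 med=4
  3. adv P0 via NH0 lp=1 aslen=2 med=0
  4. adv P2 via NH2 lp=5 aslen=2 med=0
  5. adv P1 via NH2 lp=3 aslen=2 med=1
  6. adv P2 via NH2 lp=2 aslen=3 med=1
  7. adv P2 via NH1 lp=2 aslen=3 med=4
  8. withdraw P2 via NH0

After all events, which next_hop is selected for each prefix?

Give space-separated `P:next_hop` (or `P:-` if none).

Op 1: best P0=- P1=- P2=NH0
Op 2: best P0=NH1 P1=- P2=NH0
Op 3: best P0=NH1 P1=- P2=NH0
Op 4: best P0=NH1 P1=- P2=NH0
Op 5: best P0=NH1 P1=NH2 P2=NH0
Op 6: best P0=NH1 P1=NH2 P2=NH0
Op 7: best P0=NH1 P1=NH2 P2=NH0
Op 8: best P0=NH1 P1=NH2 P2=NH2

Answer: P0:NH1 P1:NH2 P2:NH2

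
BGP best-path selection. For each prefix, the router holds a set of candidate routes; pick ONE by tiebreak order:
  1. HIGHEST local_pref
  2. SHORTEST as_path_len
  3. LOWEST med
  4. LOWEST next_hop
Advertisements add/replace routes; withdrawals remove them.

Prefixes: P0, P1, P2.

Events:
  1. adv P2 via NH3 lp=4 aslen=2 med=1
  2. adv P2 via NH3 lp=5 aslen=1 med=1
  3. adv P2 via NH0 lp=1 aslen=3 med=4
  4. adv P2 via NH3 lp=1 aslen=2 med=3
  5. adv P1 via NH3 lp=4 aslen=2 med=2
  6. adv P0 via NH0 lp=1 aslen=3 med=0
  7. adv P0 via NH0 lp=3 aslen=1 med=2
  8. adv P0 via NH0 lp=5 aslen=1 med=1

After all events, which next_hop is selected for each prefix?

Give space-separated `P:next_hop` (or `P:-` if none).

Answer: P0:NH0 P1:NH3 P2:NH3

Derivation:
Op 1: best P0=- P1=- P2=NH3
Op 2: best P0=- P1=- P2=NH3
Op 3: best P0=- P1=- P2=NH3
Op 4: best P0=- P1=- P2=NH3
Op 5: best P0=- P1=NH3 P2=NH3
Op 6: best P0=NH0 P1=NH3 P2=NH3
Op 7: best P0=NH0 P1=NH3 P2=NH3
Op 8: best P0=NH0 P1=NH3 P2=NH3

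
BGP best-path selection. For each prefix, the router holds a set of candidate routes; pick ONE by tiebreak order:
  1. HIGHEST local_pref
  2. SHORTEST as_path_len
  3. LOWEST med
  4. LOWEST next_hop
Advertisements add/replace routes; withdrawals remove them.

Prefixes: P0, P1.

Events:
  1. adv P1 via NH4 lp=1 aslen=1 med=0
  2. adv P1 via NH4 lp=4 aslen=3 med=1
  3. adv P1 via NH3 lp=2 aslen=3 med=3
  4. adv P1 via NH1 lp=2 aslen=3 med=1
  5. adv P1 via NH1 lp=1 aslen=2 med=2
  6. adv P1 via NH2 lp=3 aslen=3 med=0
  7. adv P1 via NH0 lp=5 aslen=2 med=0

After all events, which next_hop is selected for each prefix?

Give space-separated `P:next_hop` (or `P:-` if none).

Op 1: best P0=- P1=NH4
Op 2: best P0=- P1=NH4
Op 3: best P0=- P1=NH4
Op 4: best P0=- P1=NH4
Op 5: best P0=- P1=NH4
Op 6: best P0=- P1=NH4
Op 7: best P0=- P1=NH0

Answer: P0:- P1:NH0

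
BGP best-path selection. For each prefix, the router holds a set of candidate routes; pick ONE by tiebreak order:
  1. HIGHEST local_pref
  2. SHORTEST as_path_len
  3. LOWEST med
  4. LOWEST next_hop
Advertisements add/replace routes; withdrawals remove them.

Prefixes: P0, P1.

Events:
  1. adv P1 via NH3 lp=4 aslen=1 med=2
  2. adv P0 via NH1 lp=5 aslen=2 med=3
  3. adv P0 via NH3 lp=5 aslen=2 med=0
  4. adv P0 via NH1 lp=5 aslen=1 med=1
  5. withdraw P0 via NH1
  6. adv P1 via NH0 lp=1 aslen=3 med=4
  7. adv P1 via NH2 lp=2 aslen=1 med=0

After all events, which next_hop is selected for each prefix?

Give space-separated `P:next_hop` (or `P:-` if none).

Op 1: best P0=- P1=NH3
Op 2: best P0=NH1 P1=NH3
Op 3: best P0=NH3 P1=NH3
Op 4: best P0=NH1 P1=NH3
Op 5: best P0=NH3 P1=NH3
Op 6: best P0=NH3 P1=NH3
Op 7: best P0=NH3 P1=NH3

Answer: P0:NH3 P1:NH3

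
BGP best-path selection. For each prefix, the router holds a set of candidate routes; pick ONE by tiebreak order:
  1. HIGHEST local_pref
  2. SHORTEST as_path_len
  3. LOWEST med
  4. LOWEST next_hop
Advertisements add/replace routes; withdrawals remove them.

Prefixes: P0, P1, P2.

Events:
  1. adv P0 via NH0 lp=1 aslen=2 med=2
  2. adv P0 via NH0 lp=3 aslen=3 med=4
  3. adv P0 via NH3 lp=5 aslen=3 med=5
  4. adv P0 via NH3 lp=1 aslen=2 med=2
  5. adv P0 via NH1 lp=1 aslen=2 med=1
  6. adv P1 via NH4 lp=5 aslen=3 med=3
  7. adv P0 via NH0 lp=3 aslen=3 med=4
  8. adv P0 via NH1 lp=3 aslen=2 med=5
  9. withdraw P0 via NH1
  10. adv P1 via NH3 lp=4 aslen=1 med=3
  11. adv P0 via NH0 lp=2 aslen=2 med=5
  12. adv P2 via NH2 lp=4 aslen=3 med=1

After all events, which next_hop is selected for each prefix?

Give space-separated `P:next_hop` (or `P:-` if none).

Op 1: best P0=NH0 P1=- P2=-
Op 2: best P0=NH0 P1=- P2=-
Op 3: best P0=NH3 P1=- P2=-
Op 4: best P0=NH0 P1=- P2=-
Op 5: best P0=NH0 P1=- P2=-
Op 6: best P0=NH0 P1=NH4 P2=-
Op 7: best P0=NH0 P1=NH4 P2=-
Op 8: best P0=NH1 P1=NH4 P2=-
Op 9: best P0=NH0 P1=NH4 P2=-
Op 10: best P0=NH0 P1=NH4 P2=-
Op 11: best P0=NH0 P1=NH4 P2=-
Op 12: best P0=NH0 P1=NH4 P2=NH2

Answer: P0:NH0 P1:NH4 P2:NH2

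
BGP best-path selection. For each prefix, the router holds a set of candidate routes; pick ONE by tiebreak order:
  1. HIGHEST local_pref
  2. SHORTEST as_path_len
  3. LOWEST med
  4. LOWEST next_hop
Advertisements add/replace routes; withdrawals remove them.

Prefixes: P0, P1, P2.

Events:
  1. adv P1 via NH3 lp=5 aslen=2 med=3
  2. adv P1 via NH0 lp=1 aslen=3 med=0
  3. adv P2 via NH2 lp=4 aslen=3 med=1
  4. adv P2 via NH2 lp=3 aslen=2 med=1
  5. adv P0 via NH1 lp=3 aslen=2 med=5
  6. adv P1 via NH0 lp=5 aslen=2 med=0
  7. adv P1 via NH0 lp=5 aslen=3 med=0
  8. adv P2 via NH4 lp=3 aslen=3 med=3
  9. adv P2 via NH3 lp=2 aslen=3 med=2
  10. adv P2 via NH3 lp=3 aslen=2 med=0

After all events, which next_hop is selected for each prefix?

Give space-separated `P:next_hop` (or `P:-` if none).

Answer: P0:NH1 P1:NH3 P2:NH3

Derivation:
Op 1: best P0=- P1=NH3 P2=-
Op 2: best P0=- P1=NH3 P2=-
Op 3: best P0=- P1=NH3 P2=NH2
Op 4: best P0=- P1=NH3 P2=NH2
Op 5: best P0=NH1 P1=NH3 P2=NH2
Op 6: best P0=NH1 P1=NH0 P2=NH2
Op 7: best P0=NH1 P1=NH3 P2=NH2
Op 8: best P0=NH1 P1=NH3 P2=NH2
Op 9: best P0=NH1 P1=NH3 P2=NH2
Op 10: best P0=NH1 P1=NH3 P2=NH3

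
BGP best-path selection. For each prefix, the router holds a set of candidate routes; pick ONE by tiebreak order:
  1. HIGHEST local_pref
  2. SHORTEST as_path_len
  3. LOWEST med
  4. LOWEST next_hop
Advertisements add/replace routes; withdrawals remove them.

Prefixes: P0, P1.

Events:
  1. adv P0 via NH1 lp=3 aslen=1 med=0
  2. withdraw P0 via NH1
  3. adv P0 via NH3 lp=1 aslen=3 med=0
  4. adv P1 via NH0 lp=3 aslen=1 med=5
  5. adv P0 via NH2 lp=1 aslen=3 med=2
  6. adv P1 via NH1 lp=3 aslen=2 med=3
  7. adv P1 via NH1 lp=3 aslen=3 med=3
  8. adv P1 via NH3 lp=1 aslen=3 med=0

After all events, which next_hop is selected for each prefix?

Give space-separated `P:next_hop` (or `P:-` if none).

Op 1: best P0=NH1 P1=-
Op 2: best P0=- P1=-
Op 3: best P0=NH3 P1=-
Op 4: best P0=NH3 P1=NH0
Op 5: best P0=NH3 P1=NH0
Op 6: best P0=NH3 P1=NH0
Op 7: best P0=NH3 P1=NH0
Op 8: best P0=NH3 P1=NH0

Answer: P0:NH3 P1:NH0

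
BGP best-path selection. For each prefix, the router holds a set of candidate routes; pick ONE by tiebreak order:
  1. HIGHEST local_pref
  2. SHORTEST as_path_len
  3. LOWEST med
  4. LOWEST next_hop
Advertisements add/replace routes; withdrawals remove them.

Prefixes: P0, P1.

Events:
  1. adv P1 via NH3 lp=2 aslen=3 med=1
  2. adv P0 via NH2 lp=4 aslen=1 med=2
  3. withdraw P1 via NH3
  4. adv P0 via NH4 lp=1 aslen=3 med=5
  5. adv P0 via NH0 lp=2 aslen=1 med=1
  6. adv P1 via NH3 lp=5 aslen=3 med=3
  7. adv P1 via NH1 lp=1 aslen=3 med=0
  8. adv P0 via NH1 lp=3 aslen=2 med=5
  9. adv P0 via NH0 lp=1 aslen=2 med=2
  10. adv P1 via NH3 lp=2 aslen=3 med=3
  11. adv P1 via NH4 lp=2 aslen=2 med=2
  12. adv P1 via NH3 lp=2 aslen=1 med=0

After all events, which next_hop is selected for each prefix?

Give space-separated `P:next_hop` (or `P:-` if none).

Answer: P0:NH2 P1:NH3

Derivation:
Op 1: best P0=- P1=NH3
Op 2: best P0=NH2 P1=NH3
Op 3: best P0=NH2 P1=-
Op 4: best P0=NH2 P1=-
Op 5: best P0=NH2 P1=-
Op 6: best P0=NH2 P1=NH3
Op 7: best P0=NH2 P1=NH3
Op 8: best P0=NH2 P1=NH3
Op 9: best P0=NH2 P1=NH3
Op 10: best P0=NH2 P1=NH3
Op 11: best P0=NH2 P1=NH4
Op 12: best P0=NH2 P1=NH3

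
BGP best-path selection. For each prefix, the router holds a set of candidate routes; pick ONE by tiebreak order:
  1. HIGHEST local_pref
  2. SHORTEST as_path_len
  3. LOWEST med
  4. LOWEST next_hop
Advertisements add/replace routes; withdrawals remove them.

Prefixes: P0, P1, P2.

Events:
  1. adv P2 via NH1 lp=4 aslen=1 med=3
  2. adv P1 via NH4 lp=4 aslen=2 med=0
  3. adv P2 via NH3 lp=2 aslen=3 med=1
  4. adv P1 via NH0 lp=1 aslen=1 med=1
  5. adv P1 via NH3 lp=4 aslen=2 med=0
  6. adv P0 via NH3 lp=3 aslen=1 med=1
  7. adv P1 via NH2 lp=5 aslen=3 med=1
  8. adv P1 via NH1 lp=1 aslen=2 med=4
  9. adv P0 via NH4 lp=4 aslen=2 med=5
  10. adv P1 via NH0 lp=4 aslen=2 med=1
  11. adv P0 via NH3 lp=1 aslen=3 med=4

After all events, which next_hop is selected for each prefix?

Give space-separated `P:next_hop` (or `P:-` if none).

Op 1: best P0=- P1=- P2=NH1
Op 2: best P0=- P1=NH4 P2=NH1
Op 3: best P0=- P1=NH4 P2=NH1
Op 4: best P0=- P1=NH4 P2=NH1
Op 5: best P0=- P1=NH3 P2=NH1
Op 6: best P0=NH3 P1=NH3 P2=NH1
Op 7: best P0=NH3 P1=NH2 P2=NH1
Op 8: best P0=NH3 P1=NH2 P2=NH1
Op 9: best P0=NH4 P1=NH2 P2=NH1
Op 10: best P0=NH4 P1=NH2 P2=NH1
Op 11: best P0=NH4 P1=NH2 P2=NH1

Answer: P0:NH4 P1:NH2 P2:NH1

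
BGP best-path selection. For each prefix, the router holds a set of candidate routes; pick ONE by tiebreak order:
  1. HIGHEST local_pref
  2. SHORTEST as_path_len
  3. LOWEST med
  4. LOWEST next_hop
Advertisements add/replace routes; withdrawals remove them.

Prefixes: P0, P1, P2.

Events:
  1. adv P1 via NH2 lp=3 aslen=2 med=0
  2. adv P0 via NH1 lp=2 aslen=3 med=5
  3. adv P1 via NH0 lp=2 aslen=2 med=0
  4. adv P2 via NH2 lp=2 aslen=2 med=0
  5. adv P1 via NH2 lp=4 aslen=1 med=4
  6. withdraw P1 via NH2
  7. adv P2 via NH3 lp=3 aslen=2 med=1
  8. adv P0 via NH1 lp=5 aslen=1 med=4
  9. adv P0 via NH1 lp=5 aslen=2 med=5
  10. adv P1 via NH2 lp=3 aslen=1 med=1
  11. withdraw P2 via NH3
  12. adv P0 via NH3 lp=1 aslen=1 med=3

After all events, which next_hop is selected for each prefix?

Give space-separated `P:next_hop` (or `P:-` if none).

Op 1: best P0=- P1=NH2 P2=-
Op 2: best P0=NH1 P1=NH2 P2=-
Op 3: best P0=NH1 P1=NH2 P2=-
Op 4: best P0=NH1 P1=NH2 P2=NH2
Op 5: best P0=NH1 P1=NH2 P2=NH2
Op 6: best P0=NH1 P1=NH0 P2=NH2
Op 7: best P0=NH1 P1=NH0 P2=NH3
Op 8: best P0=NH1 P1=NH0 P2=NH3
Op 9: best P0=NH1 P1=NH0 P2=NH3
Op 10: best P0=NH1 P1=NH2 P2=NH3
Op 11: best P0=NH1 P1=NH2 P2=NH2
Op 12: best P0=NH1 P1=NH2 P2=NH2

Answer: P0:NH1 P1:NH2 P2:NH2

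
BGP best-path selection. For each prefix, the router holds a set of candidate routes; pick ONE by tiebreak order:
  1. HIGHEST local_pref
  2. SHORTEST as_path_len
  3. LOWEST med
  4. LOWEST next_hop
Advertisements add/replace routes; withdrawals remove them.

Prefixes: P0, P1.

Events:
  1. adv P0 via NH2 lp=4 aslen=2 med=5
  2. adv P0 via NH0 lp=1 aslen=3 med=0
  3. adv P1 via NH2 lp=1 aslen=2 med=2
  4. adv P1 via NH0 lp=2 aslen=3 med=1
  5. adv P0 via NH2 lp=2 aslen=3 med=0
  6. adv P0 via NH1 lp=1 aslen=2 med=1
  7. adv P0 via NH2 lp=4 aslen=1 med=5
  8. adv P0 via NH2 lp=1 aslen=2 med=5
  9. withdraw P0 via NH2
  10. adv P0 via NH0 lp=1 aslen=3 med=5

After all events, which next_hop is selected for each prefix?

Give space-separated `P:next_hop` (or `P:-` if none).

Answer: P0:NH1 P1:NH0

Derivation:
Op 1: best P0=NH2 P1=-
Op 2: best P0=NH2 P1=-
Op 3: best P0=NH2 P1=NH2
Op 4: best P0=NH2 P1=NH0
Op 5: best P0=NH2 P1=NH0
Op 6: best P0=NH2 P1=NH0
Op 7: best P0=NH2 P1=NH0
Op 8: best P0=NH1 P1=NH0
Op 9: best P0=NH1 P1=NH0
Op 10: best P0=NH1 P1=NH0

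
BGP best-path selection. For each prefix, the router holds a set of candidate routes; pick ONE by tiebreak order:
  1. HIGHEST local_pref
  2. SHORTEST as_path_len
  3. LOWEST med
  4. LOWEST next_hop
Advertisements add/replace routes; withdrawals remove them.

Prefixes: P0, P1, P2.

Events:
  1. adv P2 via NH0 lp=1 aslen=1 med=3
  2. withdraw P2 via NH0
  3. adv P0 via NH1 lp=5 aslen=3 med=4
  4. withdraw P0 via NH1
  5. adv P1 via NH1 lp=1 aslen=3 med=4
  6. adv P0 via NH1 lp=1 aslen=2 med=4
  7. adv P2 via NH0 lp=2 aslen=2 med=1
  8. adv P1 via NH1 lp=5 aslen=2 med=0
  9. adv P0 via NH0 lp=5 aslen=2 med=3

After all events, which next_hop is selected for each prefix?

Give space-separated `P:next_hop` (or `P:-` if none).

Op 1: best P0=- P1=- P2=NH0
Op 2: best P0=- P1=- P2=-
Op 3: best P0=NH1 P1=- P2=-
Op 4: best P0=- P1=- P2=-
Op 5: best P0=- P1=NH1 P2=-
Op 6: best P0=NH1 P1=NH1 P2=-
Op 7: best P0=NH1 P1=NH1 P2=NH0
Op 8: best P0=NH1 P1=NH1 P2=NH0
Op 9: best P0=NH0 P1=NH1 P2=NH0

Answer: P0:NH0 P1:NH1 P2:NH0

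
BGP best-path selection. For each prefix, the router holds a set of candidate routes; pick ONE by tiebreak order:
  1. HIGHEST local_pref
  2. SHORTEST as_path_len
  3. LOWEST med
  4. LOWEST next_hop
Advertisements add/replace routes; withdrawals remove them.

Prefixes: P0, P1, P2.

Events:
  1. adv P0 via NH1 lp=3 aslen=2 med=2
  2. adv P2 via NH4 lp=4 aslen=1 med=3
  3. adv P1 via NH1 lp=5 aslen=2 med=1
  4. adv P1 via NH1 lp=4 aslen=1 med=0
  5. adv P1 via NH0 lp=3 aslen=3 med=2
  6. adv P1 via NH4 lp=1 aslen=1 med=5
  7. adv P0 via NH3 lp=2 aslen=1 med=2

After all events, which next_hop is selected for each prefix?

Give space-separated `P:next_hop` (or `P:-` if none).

Answer: P0:NH1 P1:NH1 P2:NH4

Derivation:
Op 1: best P0=NH1 P1=- P2=-
Op 2: best P0=NH1 P1=- P2=NH4
Op 3: best P0=NH1 P1=NH1 P2=NH4
Op 4: best P0=NH1 P1=NH1 P2=NH4
Op 5: best P0=NH1 P1=NH1 P2=NH4
Op 6: best P0=NH1 P1=NH1 P2=NH4
Op 7: best P0=NH1 P1=NH1 P2=NH4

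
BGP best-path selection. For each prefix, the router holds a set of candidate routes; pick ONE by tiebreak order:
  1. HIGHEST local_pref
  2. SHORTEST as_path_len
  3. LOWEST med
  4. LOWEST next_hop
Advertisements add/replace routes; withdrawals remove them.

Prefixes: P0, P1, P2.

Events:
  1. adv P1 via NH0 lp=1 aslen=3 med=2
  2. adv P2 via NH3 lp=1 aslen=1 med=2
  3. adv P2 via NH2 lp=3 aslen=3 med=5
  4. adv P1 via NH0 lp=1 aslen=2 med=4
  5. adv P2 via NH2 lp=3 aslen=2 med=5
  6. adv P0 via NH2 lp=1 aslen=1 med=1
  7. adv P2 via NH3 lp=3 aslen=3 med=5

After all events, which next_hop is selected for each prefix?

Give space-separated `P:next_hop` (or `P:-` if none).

Op 1: best P0=- P1=NH0 P2=-
Op 2: best P0=- P1=NH0 P2=NH3
Op 3: best P0=- P1=NH0 P2=NH2
Op 4: best P0=- P1=NH0 P2=NH2
Op 5: best P0=- P1=NH0 P2=NH2
Op 6: best P0=NH2 P1=NH0 P2=NH2
Op 7: best P0=NH2 P1=NH0 P2=NH2

Answer: P0:NH2 P1:NH0 P2:NH2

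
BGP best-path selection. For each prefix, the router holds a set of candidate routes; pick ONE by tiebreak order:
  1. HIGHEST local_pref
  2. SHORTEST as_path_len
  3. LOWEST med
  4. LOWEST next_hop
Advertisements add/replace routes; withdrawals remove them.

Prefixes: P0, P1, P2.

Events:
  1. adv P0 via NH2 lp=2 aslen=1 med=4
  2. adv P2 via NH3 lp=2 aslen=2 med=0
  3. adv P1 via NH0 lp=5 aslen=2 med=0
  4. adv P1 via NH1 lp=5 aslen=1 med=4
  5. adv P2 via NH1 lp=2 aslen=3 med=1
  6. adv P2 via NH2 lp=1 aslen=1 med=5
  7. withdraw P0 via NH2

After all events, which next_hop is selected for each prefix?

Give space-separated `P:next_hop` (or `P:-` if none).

Answer: P0:- P1:NH1 P2:NH3

Derivation:
Op 1: best P0=NH2 P1=- P2=-
Op 2: best P0=NH2 P1=- P2=NH3
Op 3: best P0=NH2 P1=NH0 P2=NH3
Op 4: best P0=NH2 P1=NH1 P2=NH3
Op 5: best P0=NH2 P1=NH1 P2=NH3
Op 6: best P0=NH2 P1=NH1 P2=NH3
Op 7: best P0=- P1=NH1 P2=NH3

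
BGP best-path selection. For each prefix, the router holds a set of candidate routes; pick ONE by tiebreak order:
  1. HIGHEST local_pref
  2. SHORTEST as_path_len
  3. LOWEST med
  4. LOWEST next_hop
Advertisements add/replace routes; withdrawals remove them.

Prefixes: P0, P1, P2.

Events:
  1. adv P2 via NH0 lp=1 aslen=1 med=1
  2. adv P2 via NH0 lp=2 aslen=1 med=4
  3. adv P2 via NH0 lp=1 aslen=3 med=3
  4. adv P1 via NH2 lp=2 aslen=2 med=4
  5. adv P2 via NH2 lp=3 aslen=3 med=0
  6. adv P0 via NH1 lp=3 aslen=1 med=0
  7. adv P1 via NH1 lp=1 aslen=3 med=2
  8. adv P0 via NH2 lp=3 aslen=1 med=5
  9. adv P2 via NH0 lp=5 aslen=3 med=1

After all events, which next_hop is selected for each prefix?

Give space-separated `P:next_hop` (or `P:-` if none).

Op 1: best P0=- P1=- P2=NH0
Op 2: best P0=- P1=- P2=NH0
Op 3: best P0=- P1=- P2=NH0
Op 4: best P0=- P1=NH2 P2=NH0
Op 5: best P0=- P1=NH2 P2=NH2
Op 6: best P0=NH1 P1=NH2 P2=NH2
Op 7: best P0=NH1 P1=NH2 P2=NH2
Op 8: best P0=NH1 P1=NH2 P2=NH2
Op 9: best P0=NH1 P1=NH2 P2=NH0

Answer: P0:NH1 P1:NH2 P2:NH0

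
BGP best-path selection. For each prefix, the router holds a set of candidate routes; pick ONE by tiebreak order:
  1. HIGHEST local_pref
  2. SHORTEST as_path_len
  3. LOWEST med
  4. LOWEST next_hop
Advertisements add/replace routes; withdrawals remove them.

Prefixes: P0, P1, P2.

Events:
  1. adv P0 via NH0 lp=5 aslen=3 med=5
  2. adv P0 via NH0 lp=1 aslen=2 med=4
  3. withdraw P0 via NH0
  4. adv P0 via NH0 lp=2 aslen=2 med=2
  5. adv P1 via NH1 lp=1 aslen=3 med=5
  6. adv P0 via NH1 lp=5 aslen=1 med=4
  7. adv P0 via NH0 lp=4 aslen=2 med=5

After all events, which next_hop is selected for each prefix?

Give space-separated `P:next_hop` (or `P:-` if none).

Answer: P0:NH1 P1:NH1 P2:-

Derivation:
Op 1: best P0=NH0 P1=- P2=-
Op 2: best P0=NH0 P1=- P2=-
Op 3: best P0=- P1=- P2=-
Op 4: best P0=NH0 P1=- P2=-
Op 5: best P0=NH0 P1=NH1 P2=-
Op 6: best P0=NH1 P1=NH1 P2=-
Op 7: best P0=NH1 P1=NH1 P2=-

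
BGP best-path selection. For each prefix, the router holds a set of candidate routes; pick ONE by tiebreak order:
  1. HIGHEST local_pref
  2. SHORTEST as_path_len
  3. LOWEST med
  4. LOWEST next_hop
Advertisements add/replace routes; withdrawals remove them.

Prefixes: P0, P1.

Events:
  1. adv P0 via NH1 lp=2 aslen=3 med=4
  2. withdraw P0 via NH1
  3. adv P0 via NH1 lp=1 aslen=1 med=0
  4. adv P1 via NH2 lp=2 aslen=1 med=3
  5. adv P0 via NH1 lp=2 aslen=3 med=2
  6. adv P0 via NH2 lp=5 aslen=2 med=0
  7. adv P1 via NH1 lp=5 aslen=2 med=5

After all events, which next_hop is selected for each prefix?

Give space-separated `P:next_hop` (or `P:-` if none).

Answer: P0:NH2 P1:NH1

Derivation:
Op 1: best P0=NH1 P1=-
Op 2: best P0=- P1=-
Op 3: best P0=NH1 P1=-
Op 4: best P0=NH1 P1=NH2
Op 5: best P0=NH1 P1=NH2
Op 6: best P0=NH2 P1=NH2
Op 7: best P0=NH2 P1=NH1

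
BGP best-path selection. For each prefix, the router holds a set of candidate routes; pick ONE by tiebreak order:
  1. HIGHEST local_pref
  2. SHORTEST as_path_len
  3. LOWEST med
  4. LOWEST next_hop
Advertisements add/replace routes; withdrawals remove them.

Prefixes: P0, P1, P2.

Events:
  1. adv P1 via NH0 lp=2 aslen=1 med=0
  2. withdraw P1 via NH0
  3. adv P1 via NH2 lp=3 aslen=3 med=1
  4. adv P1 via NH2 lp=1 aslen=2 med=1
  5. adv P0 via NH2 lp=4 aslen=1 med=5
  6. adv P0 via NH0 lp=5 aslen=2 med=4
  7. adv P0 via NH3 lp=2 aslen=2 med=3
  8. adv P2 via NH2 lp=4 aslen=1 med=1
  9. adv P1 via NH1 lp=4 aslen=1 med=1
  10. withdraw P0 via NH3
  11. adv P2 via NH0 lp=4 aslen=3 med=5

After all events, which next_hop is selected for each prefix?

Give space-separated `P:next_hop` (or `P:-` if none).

Op 1: best P0=- P1=NH0 P2=-
Op 2: best P0=- P1=- P2=-
Op 3: best P0=- P1=NH2 P2=-
Op 4: best P0=- P1=NH2 P2=-
Op 5: best P0=NH2 P1=NH2 P2=-
Op 6: best P0=NH0 P1=NH2 P2=-
Op 7: best P0=NH0 P1=NH2 P2=-
Op 8: best P0=NH0 P1=NH2 P2=NH2
Op 9: best P0=NH0 P1=NH1 P2=NH2
Op 10: best P0=NH0 P1=NH1 P2=NH2
Op 11: best P0=NH0 P1=NH1 P2=NH2

Answer: P0:NH0 P1:NH1 P2:NH2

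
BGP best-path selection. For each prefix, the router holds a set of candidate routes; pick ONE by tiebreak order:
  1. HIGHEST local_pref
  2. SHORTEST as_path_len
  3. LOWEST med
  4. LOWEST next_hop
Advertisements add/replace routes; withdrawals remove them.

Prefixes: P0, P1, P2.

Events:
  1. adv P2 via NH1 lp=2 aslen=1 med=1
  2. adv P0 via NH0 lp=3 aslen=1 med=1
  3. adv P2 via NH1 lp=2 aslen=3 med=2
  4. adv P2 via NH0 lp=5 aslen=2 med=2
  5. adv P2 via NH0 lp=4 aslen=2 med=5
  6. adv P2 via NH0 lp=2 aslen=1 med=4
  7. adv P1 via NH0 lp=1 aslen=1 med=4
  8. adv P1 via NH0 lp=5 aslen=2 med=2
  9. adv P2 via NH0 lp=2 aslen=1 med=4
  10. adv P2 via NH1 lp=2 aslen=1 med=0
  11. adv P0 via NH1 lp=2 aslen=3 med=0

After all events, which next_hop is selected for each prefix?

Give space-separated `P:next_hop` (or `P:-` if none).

Answer: P0:NH0 P1:NH0 P2:NH1

Derivation:
Op 1: best P0=- P1=- P2=NH1
Op 2: best P0=NH0 P1=- P2=NH1
Op 3: best P0=NH0 P1=- P2=NH1
Op 4: best P0=NH0 P1=- P2=NH0
Op 5: best P0=NH0 P1=- P2=NH0
Op 6: best P0=NH0 P1=- P2=NH0
Op 7: best P0=NH0 P1=NH0 P2=NH0
Op 8: best P0=NH0 P1=NH0 P2=NH0
Op 9: best P0=NH0 P1=NH0 P2=NH0
Op 10: best P0=NH0 P1=NH0 P2=NH1
Op 11: best P0=NH0 P1=NH0 P2=NH1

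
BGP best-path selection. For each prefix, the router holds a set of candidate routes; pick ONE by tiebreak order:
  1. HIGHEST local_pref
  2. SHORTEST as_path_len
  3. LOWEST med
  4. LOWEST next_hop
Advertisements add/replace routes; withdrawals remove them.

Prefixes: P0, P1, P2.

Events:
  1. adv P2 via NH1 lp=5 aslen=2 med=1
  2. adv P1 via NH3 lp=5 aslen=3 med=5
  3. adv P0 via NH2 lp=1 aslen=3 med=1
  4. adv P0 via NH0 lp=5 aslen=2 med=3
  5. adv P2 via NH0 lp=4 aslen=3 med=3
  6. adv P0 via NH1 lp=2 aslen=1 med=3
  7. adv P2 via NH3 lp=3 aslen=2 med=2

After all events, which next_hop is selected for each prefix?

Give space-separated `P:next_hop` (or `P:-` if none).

Answer: P0:NH0 P1:NH3 P2:NH1

Derivation:
Op 1: best P0=- P1=- P2=NH1
Op 2: best P0=- P1=NH3 P2=NH1
Op 3: best P0=NH2 P1=NH3 P2=NH1
Op 4: best P0=NH0 P1=NH3 P2=NH1
Op 5: best P0=NH0 P1=NH3 P2=NH1
Op 6: best P0=NH0 P1=NH3 P2=NH1
Op 7: best P0=NH0 P1=NH3 P2=NH1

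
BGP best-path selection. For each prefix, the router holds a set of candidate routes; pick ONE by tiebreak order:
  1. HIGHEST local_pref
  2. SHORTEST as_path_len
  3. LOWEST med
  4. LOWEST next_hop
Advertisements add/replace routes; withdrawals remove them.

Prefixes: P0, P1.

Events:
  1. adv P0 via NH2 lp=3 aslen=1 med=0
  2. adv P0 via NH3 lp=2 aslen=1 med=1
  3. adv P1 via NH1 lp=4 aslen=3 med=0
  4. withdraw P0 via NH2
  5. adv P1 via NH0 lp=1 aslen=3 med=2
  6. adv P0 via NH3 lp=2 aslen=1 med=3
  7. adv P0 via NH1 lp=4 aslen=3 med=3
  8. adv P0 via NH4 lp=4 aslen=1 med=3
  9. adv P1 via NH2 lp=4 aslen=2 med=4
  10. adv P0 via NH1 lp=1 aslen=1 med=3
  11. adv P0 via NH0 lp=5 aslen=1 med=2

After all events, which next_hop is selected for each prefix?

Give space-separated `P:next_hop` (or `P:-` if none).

Answer: P0:NH0 P1:NH2

Derivation:
Op 1: best P0=NH2 P1=-
Op 2: best P0=NH2 P1=-
Op 3: best P0=NH2 P1=NH1
Op 4: best P0=NH3 P1=NH1
Op 5: best P0=NH3 P1=NH1
Op 6: best P0=NH3 P1=NH1
Op 7: best P0=NH1 P1=NH1
Op 8: best P0=NH4 P1=NH1
Op 9: best P0=NH4 P1=NH2
Op 10: best P0=NH4 P1=NH2
Op 11: best P0=NH0 P1=NH2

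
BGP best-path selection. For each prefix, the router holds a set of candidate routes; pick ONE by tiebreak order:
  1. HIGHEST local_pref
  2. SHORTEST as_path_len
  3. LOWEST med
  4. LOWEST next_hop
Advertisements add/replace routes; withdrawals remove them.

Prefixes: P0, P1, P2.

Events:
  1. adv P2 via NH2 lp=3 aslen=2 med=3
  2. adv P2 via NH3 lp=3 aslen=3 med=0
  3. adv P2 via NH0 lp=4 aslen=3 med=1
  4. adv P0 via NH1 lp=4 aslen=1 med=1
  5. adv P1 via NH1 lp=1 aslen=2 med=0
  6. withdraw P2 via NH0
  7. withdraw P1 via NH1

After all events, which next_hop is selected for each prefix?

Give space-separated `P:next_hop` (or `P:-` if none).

Answer: P0:NH1 P1:- P2:NH2

Derivation:
Op 1: best P0=- P1=- P2=NH2
Op 2: best P0=- P1=- P2=NH2
Op 3: best P0=- P1=- P2=NH0
Op 4: best P0=NH1 P1=- P2=NH0
Op 5: best P0=NH1 P1=NH1 P2=NH0
Op 6: best P0=NH1 P1=NH1 P2=NH2
Op 7: best P0=NH1 P1=- P2=NH2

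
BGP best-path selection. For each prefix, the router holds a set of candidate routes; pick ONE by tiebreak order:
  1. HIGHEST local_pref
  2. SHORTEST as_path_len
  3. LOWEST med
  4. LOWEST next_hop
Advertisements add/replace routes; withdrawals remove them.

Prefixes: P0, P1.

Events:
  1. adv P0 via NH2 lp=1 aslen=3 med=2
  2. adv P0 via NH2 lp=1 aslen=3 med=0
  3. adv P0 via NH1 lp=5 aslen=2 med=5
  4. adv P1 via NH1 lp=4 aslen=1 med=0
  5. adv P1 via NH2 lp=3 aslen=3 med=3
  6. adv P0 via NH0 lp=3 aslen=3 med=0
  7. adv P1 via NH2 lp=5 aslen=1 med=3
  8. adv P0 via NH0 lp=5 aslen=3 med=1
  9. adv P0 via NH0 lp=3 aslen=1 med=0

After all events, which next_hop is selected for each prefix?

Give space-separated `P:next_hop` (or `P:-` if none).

Answer: P0:NH1 P1:NH2

Derivation:
Op 1: best P0=NH2 P1=-
Op 2: best P0=NH2 P1=-
Op 3: best P0=NH1 P1=-
Op 4: best P0=NH1 P1=NH1
Op 5: best P0=NH1 P1=NH1
Op 6: best P0=NH1 P1=NH1
Op 7: best P0=NH1 P1=NH2
Op 8: best P0=NH1 P1=NH2
Op 9: best P0=NH1 P1=NH2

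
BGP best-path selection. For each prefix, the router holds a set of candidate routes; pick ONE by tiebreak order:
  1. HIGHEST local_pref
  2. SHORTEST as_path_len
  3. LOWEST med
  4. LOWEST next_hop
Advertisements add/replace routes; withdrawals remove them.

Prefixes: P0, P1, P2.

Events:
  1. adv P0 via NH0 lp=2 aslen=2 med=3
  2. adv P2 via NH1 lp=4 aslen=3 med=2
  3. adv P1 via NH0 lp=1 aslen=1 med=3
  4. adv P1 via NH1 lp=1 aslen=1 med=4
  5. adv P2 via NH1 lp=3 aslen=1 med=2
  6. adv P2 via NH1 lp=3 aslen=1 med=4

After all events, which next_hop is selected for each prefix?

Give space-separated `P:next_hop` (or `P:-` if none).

Answer: P0:NH0 P1:NH0 P2:NH1

Derivation:
Op 1: best P0=NH0 P1=- P2=-
Op 2: best P0=NH0 P1=- P2=NH1
Op 3: best P0=NH0 P1=NH0 P2=NH1
Op 4: best P0=NH0 P1=NH0 P2=NH1
Op 5: best P0=NH0 P1=NH0 P2=NH1
Op 6: best P0=NH0 P1=NH0 P2=NH1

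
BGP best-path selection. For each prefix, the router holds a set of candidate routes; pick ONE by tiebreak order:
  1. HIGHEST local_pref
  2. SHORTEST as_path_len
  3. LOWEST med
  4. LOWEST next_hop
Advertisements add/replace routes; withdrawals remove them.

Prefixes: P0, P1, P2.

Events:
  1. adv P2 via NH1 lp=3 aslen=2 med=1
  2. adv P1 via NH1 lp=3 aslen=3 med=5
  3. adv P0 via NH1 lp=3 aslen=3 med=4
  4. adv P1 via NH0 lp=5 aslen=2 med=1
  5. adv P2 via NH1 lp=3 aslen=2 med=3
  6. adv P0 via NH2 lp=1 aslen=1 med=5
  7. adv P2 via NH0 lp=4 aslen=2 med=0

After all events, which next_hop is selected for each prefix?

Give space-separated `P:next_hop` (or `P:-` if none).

Op 1: best P0=- P1=- P2=NH1
Op 2: best P0=- P1=NH1 P2=NH1
Op 3: best P0=NH1 P1=NH1 P2=NH1
Op 4: best P0=NH1 P1=NH0 P2=NH1
Op 5: best P0=NH1 P1=NH0 P2=NH1
Op 6: best P0=NH1 P1=NH0 P2=NH1
Op 7: best P0=NH1 P1=NH0 P2=NH0

Answer: P0:NH1 P1:NH0 P2:NH0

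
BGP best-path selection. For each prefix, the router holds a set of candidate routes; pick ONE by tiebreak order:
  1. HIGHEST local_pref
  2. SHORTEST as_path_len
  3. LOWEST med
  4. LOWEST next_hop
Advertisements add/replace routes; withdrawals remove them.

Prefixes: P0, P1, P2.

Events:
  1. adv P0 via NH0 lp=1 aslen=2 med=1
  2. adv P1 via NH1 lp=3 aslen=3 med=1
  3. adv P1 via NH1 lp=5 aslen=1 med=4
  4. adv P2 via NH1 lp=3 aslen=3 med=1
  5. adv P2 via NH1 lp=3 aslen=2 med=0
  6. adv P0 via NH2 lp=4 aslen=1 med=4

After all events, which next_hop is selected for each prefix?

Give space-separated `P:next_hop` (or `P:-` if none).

Answer: P0:NH2 P1:NH1 P2:NH1

Derivation:
Op 1: best P0=NH0 P1=- P2=-
Op 2: best P0=NH0 P1=NH1 P2=-
Op 3: best P0=NH0 P1=NH1 P2=-
Op 4: best P0=NH0 P1=NH1 P2=NH1
Op 5: best P0=NH0 P1=NH1 P2=NH1
Op 6: best P0=NH2 P1=NH1 P2=NH1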